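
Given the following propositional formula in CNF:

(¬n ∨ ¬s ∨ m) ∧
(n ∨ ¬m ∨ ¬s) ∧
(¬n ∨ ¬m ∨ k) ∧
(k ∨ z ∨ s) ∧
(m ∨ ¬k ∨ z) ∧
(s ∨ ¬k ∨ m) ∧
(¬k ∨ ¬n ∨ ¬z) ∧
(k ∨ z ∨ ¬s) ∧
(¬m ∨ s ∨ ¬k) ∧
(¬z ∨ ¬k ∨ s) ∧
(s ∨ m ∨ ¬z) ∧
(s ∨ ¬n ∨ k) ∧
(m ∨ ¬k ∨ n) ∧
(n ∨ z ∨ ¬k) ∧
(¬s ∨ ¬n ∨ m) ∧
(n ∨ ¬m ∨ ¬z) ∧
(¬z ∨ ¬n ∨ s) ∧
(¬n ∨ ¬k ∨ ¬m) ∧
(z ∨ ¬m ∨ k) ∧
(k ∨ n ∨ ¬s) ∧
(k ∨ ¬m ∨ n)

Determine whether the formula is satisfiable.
No

No, the formula is not satisfiable.

No assignment of truth values to the variables can make all 21 clauses true simultaneously.

The formula is UNSAT (unsatisfiable).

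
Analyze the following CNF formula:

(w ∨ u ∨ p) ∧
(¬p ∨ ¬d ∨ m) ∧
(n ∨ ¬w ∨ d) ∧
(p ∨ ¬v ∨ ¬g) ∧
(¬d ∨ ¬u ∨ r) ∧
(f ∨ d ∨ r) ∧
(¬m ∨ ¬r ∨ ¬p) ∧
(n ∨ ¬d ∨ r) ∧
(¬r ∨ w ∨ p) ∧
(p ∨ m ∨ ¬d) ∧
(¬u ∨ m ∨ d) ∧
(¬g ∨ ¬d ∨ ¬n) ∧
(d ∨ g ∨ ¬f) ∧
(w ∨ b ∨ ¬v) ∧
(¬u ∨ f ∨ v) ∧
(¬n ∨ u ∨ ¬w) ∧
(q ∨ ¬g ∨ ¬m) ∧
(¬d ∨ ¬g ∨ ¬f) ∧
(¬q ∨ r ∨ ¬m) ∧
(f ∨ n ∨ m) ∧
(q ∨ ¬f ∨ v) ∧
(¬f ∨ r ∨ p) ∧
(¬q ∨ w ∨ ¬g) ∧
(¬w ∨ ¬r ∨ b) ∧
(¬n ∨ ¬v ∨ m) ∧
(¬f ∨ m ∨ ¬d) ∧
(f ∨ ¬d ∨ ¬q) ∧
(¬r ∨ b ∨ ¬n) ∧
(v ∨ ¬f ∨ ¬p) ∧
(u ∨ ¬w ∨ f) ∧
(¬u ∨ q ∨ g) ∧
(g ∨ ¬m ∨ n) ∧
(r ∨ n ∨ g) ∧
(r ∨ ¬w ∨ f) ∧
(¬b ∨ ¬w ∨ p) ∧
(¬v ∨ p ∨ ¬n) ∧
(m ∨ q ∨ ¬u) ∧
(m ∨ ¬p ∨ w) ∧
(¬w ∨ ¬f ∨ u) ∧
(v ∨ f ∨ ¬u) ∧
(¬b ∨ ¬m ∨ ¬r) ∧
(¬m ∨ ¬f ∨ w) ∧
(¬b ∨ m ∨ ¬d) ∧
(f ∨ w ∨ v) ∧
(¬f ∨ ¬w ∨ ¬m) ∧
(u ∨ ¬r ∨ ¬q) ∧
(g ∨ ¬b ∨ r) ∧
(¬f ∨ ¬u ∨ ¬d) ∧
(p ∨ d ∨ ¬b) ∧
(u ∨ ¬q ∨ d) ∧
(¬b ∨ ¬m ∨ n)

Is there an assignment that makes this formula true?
No

No, the formula is not satisfiable.

No assignment of truth values to the variables can make all 51 clauses true simultaneously.

The formula is UNSAT (unsatisfiable).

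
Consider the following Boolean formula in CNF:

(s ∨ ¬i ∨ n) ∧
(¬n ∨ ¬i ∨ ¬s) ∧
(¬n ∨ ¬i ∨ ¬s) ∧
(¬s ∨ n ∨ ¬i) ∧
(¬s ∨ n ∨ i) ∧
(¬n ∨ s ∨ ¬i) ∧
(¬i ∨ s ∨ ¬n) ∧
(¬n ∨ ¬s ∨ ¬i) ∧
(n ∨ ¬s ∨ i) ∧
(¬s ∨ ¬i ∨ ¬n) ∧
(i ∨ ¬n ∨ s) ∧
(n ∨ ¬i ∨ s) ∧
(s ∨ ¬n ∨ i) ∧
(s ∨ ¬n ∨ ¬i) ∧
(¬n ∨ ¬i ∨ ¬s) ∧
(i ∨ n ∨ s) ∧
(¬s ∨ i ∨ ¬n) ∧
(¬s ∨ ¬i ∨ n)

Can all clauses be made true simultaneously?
No

No, the formula is not satisfiable.

No assignment of truth values to the variables can make all 18 clauses true simultaneously.

The formula is UNSAT (unsatisfiable).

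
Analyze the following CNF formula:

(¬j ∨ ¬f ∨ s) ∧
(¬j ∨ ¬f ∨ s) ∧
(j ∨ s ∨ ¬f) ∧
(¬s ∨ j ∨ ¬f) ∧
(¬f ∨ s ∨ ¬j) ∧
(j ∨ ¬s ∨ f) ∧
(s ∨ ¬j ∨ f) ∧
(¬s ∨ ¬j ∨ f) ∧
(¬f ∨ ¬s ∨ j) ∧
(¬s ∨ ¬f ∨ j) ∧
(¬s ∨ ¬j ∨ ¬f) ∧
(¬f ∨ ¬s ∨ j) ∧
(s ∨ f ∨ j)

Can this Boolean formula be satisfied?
No

No, the formula is not satisfiable.

No assignment of truth values to the variables can make all 13 clauses true simultaneously.

The formula is UNSAT (unsatisfiable).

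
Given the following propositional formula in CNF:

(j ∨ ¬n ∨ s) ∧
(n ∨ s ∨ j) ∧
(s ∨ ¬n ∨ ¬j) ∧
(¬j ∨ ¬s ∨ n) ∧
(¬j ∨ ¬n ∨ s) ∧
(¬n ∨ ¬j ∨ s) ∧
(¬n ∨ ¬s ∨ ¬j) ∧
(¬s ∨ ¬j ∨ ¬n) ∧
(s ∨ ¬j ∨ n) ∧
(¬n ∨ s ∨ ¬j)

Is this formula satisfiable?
Yes

Yes, the formula is satisfiable.

One satisfying assignment is: s=True, n=False, j=False

Verification: With this assignment, all 10 clauses evaluate to true.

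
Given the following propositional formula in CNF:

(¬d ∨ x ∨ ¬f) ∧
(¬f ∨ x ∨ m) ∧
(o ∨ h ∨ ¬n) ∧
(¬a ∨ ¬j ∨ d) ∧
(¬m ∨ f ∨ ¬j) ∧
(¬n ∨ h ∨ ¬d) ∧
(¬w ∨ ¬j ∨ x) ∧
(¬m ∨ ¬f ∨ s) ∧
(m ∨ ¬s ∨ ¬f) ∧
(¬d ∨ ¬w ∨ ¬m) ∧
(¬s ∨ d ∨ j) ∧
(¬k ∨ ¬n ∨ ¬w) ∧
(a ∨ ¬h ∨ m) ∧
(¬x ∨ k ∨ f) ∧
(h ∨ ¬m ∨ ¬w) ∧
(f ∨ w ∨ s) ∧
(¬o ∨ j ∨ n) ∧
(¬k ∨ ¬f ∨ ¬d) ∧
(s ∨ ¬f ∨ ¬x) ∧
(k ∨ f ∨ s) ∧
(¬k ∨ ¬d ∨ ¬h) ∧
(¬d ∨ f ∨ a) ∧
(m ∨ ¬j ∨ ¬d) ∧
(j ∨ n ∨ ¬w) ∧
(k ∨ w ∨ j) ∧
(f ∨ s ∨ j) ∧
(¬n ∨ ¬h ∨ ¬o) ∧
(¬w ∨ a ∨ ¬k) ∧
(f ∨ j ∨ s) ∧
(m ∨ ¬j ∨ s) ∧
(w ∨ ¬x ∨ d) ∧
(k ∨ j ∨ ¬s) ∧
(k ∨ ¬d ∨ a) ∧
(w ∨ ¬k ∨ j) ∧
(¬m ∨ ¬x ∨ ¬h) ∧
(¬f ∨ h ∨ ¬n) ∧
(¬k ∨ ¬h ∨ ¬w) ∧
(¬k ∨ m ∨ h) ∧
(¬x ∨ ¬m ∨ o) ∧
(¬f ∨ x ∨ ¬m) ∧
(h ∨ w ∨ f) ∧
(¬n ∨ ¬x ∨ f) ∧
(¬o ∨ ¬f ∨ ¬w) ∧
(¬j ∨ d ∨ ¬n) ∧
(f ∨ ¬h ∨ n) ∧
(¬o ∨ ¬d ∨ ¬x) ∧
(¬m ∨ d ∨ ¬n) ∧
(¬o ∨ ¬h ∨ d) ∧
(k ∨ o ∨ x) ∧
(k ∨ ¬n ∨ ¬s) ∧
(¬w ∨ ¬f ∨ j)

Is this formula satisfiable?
No

No, the formula is not satisfiable.

No assignment of truth values to the variables can make all 51 clauses true simultaneously.

The formula is UNSAT (unsatisfiable).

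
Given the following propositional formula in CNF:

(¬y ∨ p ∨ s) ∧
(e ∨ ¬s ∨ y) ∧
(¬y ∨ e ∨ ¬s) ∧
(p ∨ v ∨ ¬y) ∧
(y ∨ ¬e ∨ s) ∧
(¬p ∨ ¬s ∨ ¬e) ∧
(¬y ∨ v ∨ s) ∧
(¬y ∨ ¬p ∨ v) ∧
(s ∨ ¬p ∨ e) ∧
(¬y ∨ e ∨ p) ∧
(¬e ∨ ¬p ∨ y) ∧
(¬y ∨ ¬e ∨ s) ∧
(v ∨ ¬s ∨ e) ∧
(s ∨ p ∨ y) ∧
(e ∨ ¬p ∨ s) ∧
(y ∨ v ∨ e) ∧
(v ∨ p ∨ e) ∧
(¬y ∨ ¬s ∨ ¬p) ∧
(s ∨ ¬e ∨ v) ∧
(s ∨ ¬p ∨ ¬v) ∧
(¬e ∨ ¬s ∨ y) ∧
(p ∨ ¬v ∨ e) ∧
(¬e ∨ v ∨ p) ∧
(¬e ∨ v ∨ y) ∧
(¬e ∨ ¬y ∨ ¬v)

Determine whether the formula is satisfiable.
No

No, the formula is not satisfiable.

No assignment of truth values to the variables can make all 25 clauses true simultaneously.

The formula is UNSAT (unsatisfiable).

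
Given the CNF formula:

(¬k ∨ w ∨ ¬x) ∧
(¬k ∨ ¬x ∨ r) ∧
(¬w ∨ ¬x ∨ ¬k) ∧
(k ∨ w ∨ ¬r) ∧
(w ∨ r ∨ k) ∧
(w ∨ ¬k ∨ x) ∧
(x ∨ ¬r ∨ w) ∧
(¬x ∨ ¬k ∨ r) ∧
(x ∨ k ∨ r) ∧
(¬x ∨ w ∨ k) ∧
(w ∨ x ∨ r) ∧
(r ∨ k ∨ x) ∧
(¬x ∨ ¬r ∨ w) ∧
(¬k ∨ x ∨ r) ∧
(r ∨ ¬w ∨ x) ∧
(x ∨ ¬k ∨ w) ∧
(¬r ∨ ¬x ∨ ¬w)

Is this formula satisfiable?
Yes

Yes, the formula is satisfiable.

One satisfying assignment is: w=True, k=False, r=False, x=True

Verification: With this assignment, all 17 clauses evaluate to true.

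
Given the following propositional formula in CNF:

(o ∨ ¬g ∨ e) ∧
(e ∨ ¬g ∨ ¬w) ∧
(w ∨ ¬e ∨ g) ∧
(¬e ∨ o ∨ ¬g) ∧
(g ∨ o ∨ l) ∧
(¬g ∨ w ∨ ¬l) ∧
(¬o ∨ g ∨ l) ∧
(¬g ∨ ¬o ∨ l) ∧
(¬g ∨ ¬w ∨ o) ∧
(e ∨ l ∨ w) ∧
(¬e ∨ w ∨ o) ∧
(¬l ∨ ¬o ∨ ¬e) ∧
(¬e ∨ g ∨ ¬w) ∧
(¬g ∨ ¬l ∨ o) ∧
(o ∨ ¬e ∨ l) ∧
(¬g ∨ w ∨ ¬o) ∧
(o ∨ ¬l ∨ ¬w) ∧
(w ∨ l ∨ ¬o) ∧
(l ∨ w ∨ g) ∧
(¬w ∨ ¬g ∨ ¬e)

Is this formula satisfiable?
Yes

Yes, the formula is satisfiable.

One satisfying assignment is: w=False, l=True, o=False, e=False, g=False

Verification: With this assignment, all 20 clauses evaluate to true.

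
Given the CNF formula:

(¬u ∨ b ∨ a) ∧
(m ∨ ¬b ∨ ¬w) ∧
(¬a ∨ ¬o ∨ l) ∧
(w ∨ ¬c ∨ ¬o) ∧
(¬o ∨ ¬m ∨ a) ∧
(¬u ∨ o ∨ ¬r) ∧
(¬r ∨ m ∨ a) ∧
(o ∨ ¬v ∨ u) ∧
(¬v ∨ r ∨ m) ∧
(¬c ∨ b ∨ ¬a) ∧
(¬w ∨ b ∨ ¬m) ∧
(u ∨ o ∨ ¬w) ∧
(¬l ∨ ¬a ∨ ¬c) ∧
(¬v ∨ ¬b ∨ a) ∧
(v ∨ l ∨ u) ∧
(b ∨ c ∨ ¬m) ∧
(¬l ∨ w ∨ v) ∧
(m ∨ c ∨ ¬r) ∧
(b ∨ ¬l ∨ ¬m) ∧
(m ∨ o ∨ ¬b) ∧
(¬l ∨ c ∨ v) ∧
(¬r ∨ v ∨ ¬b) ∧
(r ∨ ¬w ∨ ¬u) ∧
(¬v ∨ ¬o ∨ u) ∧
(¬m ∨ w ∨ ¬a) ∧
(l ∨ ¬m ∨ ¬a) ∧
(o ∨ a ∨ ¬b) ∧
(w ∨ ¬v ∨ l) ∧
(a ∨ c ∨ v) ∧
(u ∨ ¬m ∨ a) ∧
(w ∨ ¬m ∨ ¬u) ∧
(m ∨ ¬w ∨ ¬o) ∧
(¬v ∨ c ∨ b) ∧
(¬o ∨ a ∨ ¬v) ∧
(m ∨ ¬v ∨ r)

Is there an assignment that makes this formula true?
Yes

Yes, the formula is satisfiable.

One satisfying assignment is: l=False, o=False, u=True, a=True, b=False, v=False, m=False, r=False, c=False, w=False

Verification: With this assignment, all 35 clauses evaluate to true.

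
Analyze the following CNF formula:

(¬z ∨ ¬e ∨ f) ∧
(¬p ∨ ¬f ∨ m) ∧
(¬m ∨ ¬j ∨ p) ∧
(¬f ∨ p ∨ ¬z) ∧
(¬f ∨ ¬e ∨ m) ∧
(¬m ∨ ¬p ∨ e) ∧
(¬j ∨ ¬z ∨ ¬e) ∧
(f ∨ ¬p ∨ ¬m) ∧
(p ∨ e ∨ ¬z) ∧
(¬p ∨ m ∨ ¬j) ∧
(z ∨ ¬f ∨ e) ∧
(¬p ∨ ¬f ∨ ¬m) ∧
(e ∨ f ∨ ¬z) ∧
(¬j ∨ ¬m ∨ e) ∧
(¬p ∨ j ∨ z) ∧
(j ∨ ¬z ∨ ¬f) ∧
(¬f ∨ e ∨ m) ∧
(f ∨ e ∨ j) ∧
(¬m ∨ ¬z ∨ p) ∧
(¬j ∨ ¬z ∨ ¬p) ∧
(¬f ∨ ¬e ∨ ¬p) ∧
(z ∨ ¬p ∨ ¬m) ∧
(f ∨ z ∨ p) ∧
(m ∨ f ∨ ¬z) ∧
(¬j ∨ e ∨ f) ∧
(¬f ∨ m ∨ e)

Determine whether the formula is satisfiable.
Yes

Yes, the formula is satisfiable.

One satisfying assignment is: p=False, m=True, j=False, f=True, z=False, e=True

Verification: With this assignment, all 26 clauses evaluate to true.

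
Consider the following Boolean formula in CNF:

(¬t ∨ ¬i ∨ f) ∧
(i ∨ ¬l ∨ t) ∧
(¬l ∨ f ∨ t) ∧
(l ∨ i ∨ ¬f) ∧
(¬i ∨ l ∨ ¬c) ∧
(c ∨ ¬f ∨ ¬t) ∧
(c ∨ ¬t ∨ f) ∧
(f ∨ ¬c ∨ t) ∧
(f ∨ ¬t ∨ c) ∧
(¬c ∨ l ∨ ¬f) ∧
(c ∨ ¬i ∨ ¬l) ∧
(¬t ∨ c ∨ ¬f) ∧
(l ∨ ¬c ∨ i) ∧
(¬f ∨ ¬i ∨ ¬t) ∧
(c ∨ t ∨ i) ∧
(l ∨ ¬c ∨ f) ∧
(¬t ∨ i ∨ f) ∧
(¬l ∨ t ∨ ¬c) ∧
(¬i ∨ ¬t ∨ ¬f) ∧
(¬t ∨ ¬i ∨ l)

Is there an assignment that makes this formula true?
Yes

Yes, the formula is satisfiable.

One satisfying assignment is: l=False, i=True, t=False, c=False, f=False

Verification: With this assignment, all 20 clauses evaluate to true.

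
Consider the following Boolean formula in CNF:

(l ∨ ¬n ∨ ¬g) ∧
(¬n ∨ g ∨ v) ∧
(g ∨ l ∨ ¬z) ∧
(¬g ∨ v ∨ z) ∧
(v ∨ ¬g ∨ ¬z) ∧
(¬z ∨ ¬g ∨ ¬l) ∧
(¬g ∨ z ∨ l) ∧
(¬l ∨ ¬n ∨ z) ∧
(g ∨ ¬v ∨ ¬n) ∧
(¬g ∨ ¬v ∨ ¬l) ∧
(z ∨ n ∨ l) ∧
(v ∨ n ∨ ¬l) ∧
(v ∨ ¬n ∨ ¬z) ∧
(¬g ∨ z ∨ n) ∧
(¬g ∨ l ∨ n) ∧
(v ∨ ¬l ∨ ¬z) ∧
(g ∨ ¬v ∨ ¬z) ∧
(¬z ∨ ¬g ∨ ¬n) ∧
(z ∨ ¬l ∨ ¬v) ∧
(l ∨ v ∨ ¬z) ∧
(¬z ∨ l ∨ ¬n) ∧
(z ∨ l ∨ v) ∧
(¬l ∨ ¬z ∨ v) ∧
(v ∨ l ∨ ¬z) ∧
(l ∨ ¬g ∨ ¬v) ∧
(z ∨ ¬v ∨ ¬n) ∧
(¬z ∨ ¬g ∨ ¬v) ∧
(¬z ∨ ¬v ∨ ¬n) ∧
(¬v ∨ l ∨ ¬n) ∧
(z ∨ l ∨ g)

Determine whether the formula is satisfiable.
No

No, the formula is not satisfiable.

No assignment of truth values to the variables can make all 30 clauses true simultaneously.

The formula is UNSAT (unsatisfiable).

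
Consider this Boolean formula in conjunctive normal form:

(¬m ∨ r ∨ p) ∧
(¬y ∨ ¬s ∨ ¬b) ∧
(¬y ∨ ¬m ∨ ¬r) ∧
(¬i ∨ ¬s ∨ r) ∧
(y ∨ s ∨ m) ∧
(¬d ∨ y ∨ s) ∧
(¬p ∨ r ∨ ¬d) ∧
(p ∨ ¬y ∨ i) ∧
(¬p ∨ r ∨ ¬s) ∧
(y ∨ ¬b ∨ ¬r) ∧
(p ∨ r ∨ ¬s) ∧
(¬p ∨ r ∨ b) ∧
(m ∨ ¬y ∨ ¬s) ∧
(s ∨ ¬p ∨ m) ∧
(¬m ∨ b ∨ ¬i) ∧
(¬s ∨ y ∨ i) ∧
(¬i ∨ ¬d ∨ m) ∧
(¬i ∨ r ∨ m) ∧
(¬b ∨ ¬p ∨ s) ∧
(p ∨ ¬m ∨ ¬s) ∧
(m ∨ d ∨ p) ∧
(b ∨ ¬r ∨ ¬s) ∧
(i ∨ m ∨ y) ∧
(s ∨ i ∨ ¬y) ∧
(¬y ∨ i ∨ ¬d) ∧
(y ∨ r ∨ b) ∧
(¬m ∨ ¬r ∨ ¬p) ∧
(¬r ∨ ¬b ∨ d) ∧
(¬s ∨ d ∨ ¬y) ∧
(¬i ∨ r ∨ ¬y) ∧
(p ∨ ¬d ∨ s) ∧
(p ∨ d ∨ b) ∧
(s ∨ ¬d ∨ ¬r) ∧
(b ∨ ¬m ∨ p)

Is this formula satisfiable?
No

No, the formula is not satisfiable.

No assignment of truth values to the variables can make all 34 clauses true simultaneously.

The formula is UNSAT (unsatisfiable).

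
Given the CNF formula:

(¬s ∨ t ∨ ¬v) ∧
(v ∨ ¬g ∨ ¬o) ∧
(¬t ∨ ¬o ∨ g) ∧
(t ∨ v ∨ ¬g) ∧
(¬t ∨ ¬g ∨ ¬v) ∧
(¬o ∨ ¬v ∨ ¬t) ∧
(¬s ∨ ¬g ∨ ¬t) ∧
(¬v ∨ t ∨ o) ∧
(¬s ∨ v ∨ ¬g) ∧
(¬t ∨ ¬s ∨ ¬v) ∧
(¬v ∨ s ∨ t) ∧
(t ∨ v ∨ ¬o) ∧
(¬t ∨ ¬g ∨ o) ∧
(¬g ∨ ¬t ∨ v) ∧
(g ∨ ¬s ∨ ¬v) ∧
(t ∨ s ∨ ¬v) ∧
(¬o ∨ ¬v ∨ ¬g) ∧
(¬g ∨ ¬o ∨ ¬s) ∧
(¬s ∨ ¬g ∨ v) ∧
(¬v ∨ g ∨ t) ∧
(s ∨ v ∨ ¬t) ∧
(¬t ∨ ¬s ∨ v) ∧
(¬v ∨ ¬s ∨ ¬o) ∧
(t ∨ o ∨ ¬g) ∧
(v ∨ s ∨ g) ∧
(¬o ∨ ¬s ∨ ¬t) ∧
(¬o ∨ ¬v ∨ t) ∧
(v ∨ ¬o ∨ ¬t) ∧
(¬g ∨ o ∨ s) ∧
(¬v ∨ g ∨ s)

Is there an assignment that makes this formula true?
Yes

Yes, the formula is satisfiable.

One satisfying assignment is: v=False, o=False, s=True, g=False, t=False

Verification: With this assignment, all 30 clauses evaluate to true.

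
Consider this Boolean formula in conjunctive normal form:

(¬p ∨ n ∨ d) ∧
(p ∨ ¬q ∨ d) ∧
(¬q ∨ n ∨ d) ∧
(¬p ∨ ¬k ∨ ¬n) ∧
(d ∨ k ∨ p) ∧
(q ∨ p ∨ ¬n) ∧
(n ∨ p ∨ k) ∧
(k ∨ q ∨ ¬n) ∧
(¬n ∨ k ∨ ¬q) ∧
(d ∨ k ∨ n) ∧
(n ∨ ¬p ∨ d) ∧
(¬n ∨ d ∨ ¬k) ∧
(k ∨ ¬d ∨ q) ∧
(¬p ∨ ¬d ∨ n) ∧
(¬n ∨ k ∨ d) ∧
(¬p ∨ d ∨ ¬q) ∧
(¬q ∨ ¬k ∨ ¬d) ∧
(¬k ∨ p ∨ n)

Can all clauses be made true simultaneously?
No

No, the formula is not satisfiable.

No assignment of truth values to the variables can make all 18 clauses true simultaneously.

The formula is UNSAT (unsatisfiable).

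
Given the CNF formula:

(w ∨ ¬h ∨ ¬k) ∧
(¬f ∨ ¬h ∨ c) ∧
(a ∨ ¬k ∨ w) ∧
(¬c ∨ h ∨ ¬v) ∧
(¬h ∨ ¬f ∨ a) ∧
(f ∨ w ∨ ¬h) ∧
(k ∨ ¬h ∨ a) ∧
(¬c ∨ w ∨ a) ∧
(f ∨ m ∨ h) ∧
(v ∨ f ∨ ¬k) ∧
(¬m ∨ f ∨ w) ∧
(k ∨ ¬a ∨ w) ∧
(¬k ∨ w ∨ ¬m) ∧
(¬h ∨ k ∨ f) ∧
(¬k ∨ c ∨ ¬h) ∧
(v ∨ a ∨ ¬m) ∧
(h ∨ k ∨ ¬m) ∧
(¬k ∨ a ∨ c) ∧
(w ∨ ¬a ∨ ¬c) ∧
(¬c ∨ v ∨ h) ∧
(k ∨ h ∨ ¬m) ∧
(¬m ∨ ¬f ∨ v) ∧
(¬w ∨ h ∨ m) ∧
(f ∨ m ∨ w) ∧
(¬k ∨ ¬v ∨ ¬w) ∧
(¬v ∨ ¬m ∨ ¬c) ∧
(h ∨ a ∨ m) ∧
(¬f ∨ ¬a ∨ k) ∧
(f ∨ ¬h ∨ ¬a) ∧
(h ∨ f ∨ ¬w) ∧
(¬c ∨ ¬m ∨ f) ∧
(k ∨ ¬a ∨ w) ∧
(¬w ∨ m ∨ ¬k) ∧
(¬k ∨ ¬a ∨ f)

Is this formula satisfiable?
Yes

Yes, the formula is satisfiable.

One satisfying assignment is: v=False, m=False, w=False, f=True, h=False, a=True, c=False, k=True

Verification: With this assignment, all 34 clauses evaluate to true.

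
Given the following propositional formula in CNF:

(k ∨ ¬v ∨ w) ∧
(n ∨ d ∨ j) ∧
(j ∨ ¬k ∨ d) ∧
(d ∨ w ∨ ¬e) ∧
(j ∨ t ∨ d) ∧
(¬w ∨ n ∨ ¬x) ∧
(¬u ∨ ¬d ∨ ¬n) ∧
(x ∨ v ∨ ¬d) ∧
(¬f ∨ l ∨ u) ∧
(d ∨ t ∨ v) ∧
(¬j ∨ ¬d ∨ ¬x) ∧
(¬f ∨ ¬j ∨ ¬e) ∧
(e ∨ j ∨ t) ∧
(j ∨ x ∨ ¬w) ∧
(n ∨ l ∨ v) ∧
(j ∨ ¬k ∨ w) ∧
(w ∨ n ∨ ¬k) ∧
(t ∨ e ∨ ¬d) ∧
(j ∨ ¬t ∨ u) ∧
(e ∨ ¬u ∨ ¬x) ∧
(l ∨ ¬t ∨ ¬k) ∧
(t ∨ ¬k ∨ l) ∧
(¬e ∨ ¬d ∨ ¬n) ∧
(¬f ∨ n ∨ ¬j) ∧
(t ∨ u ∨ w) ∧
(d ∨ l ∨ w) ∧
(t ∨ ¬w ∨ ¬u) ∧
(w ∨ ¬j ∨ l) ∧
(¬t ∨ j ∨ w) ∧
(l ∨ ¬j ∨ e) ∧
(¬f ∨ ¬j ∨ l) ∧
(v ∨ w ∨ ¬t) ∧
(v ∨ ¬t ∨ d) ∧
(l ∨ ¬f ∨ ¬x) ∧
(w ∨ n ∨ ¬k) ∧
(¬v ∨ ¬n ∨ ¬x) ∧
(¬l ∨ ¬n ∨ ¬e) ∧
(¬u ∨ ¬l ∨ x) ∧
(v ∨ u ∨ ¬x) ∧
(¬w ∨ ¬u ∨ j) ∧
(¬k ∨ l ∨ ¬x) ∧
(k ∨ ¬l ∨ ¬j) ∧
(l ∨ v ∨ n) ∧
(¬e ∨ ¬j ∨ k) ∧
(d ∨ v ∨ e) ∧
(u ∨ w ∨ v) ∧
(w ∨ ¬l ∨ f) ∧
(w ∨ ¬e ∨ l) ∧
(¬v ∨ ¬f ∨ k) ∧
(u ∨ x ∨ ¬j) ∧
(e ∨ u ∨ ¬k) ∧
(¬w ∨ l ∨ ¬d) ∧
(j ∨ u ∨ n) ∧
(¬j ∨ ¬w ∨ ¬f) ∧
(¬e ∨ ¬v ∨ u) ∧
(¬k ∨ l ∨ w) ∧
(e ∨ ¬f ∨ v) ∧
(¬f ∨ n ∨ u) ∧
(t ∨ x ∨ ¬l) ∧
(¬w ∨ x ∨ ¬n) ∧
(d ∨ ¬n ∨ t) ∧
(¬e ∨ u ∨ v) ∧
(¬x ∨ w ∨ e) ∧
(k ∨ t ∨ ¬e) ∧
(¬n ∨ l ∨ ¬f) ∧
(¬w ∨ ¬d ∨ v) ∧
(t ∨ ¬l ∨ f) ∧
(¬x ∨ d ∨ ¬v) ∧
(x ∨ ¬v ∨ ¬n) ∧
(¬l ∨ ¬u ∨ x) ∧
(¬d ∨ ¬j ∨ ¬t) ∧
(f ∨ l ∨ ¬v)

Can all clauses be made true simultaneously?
No

No, the formula is not satisfiable.

No assignment of truth values to the variables can make all 72 clauses true simultaneously.

The formula is UNSAT (unsatisfiable).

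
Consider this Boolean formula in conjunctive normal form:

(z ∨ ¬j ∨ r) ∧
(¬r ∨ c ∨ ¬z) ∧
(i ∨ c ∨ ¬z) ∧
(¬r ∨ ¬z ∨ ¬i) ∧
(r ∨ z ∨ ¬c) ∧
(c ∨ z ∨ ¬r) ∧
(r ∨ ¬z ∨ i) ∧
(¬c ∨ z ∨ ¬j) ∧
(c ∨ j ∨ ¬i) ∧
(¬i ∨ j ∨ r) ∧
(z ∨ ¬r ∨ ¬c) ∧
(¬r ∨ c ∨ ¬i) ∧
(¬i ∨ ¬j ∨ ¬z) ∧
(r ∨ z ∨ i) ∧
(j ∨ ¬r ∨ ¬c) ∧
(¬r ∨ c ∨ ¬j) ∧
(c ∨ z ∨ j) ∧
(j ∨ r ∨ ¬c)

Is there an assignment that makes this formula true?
Yes

Yes, the formula is satisfiable.

One satisfying assignment is: j=True, z=True, i=False, c=True, r=True

Verification: With this assignment, all 18 clauses evaluate to true.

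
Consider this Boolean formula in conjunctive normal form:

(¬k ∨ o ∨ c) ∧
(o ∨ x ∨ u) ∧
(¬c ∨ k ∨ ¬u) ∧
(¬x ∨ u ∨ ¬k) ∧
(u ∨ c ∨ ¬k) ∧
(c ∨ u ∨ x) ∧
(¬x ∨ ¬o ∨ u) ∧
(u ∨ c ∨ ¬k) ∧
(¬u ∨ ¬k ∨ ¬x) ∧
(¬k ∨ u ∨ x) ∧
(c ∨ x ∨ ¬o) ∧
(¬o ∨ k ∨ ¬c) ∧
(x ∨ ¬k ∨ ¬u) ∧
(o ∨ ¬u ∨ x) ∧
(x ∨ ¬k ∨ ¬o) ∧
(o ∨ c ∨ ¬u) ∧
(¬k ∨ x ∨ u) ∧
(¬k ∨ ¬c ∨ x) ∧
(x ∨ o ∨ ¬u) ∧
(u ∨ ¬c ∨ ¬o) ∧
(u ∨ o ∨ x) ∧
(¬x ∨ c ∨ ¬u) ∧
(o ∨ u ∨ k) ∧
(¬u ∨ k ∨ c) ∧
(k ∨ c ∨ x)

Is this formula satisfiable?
No

No, the formula is not satisfiable.

No assignment of truth values to the variables can make all 25 clauses true simultaneously.

The formula is UNSAT (unsatisfiable).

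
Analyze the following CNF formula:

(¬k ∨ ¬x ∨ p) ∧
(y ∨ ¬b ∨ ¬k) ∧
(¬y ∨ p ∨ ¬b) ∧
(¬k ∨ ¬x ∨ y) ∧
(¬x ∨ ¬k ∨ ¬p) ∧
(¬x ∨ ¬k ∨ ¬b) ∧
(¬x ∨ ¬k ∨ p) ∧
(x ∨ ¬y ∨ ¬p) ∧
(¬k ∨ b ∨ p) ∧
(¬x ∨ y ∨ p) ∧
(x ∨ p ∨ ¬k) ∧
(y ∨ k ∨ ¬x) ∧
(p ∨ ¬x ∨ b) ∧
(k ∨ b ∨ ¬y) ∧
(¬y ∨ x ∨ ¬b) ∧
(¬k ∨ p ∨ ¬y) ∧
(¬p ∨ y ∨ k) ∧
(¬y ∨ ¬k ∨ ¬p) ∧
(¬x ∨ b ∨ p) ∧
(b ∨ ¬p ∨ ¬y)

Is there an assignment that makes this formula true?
Yes

Yes, the formula is satisfiable.

One satisfying assignment is: y=False, b=False, p=False, k=False, x=False

Verification: With this assignment, all 20 clauses evaluate to true.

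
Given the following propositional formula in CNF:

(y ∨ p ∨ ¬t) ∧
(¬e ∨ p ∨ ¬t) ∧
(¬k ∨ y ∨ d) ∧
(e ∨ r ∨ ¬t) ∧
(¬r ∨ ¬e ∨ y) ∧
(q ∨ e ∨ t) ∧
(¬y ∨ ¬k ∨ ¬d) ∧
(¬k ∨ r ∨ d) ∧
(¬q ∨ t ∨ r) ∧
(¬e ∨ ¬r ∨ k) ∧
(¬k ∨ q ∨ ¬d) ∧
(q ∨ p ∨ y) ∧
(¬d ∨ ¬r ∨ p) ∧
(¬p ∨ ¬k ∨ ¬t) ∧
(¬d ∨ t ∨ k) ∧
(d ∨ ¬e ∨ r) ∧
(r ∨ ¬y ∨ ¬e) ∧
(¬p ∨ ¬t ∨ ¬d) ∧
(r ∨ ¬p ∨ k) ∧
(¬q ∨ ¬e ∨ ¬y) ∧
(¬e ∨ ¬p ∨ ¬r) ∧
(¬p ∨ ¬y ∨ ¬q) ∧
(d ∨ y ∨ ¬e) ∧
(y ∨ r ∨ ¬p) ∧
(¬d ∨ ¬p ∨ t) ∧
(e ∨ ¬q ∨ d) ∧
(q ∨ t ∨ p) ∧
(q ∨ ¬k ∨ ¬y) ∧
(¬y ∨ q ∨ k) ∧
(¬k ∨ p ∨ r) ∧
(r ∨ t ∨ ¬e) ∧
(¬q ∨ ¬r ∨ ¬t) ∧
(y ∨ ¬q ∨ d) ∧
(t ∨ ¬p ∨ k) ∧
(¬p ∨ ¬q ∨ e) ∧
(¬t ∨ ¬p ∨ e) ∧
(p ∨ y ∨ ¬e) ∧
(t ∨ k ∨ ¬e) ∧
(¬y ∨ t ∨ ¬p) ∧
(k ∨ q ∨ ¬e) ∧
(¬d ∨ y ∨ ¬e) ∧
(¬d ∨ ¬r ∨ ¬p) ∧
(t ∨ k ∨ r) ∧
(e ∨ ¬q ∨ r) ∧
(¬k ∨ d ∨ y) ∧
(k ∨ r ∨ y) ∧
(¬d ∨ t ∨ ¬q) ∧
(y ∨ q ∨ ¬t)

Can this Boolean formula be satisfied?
No

No, the formula is not satisfiable.

No assignment of truth values to the variables can make all 48 clauses true simultaneously.

The formula is UNSAT (unsatisfiable).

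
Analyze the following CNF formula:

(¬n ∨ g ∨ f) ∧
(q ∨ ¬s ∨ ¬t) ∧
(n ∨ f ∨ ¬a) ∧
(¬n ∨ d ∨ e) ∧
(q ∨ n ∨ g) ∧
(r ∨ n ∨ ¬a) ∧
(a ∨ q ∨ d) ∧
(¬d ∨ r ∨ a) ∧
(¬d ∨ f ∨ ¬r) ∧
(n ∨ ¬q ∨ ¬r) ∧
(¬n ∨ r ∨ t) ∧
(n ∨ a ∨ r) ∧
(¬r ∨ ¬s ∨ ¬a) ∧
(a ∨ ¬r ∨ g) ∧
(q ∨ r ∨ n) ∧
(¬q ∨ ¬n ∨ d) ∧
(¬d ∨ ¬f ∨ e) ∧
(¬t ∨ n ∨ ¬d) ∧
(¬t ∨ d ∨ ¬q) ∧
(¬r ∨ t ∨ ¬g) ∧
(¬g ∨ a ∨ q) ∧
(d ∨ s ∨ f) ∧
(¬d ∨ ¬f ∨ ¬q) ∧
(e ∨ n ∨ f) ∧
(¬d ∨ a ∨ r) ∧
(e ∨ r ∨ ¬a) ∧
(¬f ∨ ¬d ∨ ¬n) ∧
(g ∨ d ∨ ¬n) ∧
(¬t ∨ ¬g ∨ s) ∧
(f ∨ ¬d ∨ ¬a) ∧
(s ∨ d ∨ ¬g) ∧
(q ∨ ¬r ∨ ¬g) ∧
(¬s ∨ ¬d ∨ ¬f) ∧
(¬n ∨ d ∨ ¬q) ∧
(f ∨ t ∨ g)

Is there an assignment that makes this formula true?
No

No, the formula is not satisfiable.

No assignment of truth values to the variables can make all 35 clauses true simultaneously.

The formula is UNSAT (unsatisfiable).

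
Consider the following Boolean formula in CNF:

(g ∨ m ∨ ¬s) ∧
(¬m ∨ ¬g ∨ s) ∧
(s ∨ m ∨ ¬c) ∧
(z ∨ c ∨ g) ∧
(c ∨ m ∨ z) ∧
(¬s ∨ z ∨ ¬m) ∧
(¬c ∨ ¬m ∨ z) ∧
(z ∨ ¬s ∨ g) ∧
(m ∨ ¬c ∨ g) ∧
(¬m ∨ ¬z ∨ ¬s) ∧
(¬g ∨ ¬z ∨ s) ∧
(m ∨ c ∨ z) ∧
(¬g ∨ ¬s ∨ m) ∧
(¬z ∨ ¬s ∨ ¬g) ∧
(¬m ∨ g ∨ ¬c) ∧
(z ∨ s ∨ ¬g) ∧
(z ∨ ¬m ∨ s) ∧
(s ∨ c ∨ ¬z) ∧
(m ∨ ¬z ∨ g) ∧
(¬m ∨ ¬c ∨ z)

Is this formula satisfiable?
No

No, the formula is not satisfiable.

No assignment of truth values to the variables can make all 20 clauses true simultaneously.

The formula is UNSAT (unsatisfiable).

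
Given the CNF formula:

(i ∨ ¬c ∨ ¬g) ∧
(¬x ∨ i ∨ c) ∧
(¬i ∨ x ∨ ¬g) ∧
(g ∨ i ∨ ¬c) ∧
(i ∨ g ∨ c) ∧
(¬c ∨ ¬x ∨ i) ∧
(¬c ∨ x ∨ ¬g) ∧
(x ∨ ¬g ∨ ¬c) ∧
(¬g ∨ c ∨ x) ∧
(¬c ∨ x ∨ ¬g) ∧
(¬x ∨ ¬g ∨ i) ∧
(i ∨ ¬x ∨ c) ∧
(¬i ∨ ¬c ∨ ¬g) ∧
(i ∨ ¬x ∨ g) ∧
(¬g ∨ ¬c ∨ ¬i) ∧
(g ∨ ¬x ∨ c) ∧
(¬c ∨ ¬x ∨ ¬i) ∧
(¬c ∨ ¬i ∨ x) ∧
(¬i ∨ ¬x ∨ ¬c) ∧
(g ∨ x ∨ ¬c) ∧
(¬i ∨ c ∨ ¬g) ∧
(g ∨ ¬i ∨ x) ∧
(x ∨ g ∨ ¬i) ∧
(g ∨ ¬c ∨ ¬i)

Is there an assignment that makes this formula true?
No

No, the formula is not satisfiable.

No assignment of truth values to the variables can make all 24 clauses true simultaneously.

The formula is UNSAT (unsatisfiable).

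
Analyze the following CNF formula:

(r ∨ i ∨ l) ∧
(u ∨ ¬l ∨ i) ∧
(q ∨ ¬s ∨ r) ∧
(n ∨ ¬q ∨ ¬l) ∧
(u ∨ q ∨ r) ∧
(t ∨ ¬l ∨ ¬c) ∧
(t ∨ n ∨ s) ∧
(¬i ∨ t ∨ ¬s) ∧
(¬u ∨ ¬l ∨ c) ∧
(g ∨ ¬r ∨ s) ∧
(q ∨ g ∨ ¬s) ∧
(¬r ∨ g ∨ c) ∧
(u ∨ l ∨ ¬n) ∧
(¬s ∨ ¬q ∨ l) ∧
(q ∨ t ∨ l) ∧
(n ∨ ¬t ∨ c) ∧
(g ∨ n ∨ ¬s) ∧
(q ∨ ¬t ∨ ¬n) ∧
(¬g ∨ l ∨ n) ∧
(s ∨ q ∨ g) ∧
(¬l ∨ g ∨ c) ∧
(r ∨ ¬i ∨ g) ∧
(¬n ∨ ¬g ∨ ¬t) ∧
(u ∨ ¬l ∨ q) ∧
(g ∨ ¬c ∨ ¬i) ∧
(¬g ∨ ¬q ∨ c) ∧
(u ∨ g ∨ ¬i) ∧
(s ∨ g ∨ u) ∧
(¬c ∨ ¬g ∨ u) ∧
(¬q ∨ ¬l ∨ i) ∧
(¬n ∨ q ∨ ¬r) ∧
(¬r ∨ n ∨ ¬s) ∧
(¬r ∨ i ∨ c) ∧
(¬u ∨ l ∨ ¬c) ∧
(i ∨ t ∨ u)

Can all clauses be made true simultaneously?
Yes

Yes, the formula is satisfiable.

One satisfying assignment is: i=False, n=False, s=False, l=True, r=False, u=True, q=False, t=True, c=True, g=True

Verification: With this assignment, all 35 clauses evaluate to true.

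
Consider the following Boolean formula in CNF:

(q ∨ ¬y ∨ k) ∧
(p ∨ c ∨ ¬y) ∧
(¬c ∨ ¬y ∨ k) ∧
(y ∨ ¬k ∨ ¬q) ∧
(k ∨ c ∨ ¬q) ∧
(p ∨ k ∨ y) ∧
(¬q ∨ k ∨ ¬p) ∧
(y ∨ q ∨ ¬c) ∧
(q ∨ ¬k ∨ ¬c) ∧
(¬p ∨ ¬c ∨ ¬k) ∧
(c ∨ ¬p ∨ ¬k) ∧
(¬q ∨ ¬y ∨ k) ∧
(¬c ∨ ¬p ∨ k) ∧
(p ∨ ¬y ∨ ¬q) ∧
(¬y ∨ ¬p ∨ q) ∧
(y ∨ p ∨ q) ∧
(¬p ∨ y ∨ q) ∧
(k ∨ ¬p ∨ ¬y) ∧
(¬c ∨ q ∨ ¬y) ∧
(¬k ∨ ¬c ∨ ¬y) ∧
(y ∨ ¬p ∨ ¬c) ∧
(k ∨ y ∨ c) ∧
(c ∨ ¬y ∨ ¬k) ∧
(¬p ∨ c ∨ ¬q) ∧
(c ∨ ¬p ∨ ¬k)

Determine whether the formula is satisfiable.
No

No, the formula is not satisfiable.

No assignment of truth values to the variables can make all 25 clauses true simultaneously.

The formula is UNSAT (unsatisfiable).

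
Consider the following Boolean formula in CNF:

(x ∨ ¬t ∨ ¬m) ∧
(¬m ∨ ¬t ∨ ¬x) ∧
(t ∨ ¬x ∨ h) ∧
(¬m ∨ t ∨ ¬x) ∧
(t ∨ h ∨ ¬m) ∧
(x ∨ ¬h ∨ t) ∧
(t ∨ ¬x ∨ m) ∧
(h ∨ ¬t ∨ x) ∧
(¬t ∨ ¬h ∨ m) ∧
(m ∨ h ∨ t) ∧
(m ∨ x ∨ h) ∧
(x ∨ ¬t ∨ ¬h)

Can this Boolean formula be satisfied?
Yes

Yes, the formula is satisfiable.

One satisfying assignment is: t=True, m=False, h=False, x=True

Verification: With this assignment, all 12 clauses evaluate to true.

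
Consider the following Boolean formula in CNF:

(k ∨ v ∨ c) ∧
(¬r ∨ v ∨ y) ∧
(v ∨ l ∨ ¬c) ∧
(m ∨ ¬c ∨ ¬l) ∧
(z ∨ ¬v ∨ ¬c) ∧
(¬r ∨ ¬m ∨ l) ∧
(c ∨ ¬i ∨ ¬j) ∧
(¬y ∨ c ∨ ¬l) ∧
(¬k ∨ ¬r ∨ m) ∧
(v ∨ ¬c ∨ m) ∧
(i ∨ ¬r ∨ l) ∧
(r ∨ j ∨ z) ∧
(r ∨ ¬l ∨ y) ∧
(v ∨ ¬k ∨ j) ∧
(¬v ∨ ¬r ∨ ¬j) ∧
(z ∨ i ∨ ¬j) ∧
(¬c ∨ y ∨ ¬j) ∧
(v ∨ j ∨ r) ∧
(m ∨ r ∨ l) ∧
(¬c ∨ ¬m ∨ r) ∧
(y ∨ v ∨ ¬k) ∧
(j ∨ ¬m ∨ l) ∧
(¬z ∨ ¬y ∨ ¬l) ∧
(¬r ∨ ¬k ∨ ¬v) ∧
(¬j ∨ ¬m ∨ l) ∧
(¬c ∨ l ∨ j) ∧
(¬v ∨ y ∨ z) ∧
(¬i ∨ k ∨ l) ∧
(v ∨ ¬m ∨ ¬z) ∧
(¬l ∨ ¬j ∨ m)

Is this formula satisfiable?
Yes

Yes, the formula is satisfiable.

One satisfying assignment is: k=False, m=True, r=True, c=True, v=False, l=True, j=False, z=False, y=True, i=False

Verification: With this assignment, all 30 clauses evaluate to true.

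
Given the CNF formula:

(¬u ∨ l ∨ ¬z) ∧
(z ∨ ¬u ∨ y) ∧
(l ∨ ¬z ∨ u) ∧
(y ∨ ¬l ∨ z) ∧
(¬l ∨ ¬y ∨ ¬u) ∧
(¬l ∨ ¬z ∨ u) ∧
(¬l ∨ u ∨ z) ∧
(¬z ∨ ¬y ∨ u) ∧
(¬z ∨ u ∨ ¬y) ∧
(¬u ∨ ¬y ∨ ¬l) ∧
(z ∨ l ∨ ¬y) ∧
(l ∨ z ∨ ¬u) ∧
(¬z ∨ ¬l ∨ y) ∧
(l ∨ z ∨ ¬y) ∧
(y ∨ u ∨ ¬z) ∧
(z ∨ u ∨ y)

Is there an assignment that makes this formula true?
No

No, the formula is not satisfiable.

No assignment of truth values to the variables can make all 16 clauses true simultaneously.

The formula is UNSAT (unsatisfiable).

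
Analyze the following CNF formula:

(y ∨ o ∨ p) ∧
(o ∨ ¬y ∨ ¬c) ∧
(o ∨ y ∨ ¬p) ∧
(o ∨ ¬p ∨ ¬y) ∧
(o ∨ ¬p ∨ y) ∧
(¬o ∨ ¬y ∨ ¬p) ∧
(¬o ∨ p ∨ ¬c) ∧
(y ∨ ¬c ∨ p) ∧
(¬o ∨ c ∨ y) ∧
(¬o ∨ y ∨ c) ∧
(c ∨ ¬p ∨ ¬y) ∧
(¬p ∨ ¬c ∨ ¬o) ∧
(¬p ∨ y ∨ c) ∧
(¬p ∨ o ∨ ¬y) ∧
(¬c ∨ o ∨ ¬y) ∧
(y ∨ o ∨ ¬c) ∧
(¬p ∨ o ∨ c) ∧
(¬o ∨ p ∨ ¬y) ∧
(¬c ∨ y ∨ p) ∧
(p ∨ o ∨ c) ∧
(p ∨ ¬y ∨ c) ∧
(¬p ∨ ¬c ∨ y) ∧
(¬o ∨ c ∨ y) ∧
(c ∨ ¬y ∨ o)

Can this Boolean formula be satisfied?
No

No, the formula is not satisfiable.

No assignment of truth values to the variables can make all 24 clauses true simultaneously.

The formula is UNSAT (unsatisfiable).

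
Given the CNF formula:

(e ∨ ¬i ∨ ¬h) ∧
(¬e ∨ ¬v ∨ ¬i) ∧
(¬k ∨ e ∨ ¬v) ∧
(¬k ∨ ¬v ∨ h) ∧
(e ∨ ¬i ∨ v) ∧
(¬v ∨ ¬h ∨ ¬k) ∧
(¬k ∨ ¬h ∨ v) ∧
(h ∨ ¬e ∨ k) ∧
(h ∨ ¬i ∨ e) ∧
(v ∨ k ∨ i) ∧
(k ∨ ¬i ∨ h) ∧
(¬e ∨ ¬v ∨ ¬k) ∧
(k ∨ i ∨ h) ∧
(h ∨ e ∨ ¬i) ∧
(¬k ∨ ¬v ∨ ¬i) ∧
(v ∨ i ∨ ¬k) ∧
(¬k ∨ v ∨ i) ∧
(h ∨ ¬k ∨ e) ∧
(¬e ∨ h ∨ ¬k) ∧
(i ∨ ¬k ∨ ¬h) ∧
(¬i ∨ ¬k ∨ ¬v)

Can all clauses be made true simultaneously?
Yes

Yes, the formula is satisfiable.

One satisfying assignment is: i=True, e=True, k=False, v=False, h=True

Verification: With this assignment, all 21 clauses evaluate to true.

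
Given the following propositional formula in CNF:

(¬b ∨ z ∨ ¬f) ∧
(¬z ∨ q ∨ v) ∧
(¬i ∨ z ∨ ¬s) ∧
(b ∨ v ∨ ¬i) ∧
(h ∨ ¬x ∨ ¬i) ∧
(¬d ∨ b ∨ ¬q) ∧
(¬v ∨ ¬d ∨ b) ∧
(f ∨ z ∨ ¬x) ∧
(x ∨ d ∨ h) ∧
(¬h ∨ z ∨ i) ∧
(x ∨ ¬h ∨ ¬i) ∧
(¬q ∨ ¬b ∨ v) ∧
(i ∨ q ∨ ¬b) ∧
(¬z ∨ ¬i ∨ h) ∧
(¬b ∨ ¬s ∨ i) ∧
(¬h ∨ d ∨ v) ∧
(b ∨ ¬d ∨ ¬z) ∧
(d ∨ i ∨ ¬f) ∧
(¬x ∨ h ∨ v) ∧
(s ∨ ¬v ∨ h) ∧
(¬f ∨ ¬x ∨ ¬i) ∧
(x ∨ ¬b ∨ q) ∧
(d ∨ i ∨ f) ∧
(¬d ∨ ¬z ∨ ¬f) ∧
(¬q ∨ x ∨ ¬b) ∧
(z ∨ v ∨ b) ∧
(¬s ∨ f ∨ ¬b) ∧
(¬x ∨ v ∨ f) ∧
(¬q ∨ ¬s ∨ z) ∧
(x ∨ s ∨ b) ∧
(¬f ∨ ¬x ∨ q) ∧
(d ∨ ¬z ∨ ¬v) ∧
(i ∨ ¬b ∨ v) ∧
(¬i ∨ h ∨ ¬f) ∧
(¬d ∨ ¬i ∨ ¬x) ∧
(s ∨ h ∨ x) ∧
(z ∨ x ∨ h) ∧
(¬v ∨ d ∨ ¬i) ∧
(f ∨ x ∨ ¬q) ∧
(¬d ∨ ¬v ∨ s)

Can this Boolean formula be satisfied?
No

No, the formula is not satisfiable.

No assignment of truth values to the variables can make all 40 clauses true simultaneously.

The formula is UNSAT (unsatisfiable).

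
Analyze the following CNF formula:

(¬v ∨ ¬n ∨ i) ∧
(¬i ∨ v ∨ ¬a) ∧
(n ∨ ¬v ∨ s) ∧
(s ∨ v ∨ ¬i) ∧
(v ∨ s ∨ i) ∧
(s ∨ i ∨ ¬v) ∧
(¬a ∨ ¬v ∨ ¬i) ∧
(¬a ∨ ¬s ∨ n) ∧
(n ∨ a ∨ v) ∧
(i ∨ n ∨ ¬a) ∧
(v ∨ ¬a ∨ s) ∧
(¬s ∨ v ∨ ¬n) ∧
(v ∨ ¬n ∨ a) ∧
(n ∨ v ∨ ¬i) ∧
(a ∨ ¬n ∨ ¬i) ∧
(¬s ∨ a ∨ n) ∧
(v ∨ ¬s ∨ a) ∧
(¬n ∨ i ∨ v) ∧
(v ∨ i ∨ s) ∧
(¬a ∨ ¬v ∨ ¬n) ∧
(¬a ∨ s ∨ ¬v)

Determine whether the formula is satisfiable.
No

No, the formula is not satisfiable.

No assignment of truth values to the variables can make all 21 clauses true simultaneously.

The formula is UNSAT (unsatisfiable).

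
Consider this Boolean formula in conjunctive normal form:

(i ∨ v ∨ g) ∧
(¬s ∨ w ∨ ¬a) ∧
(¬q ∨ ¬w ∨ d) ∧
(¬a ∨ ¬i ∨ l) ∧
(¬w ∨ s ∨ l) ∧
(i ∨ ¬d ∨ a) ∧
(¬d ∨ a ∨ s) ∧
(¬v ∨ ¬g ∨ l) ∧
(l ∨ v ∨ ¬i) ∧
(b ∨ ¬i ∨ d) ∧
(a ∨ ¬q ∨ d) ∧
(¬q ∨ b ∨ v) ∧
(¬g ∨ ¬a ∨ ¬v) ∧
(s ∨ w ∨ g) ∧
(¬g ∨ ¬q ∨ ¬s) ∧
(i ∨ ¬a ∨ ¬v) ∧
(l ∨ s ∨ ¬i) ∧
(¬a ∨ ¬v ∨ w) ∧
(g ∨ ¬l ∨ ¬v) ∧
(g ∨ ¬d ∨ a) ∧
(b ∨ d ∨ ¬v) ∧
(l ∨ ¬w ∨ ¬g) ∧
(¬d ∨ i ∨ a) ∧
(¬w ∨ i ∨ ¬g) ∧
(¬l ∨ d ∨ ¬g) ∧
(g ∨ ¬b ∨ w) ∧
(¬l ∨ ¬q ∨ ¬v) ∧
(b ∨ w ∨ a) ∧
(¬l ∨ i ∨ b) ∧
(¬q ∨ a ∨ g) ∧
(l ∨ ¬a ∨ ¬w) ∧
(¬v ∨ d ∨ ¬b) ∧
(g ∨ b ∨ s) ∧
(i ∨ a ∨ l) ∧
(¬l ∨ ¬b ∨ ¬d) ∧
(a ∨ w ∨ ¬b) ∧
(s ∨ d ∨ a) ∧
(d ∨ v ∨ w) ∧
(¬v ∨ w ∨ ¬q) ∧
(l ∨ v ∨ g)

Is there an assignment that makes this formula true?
Yes

Yes, the formula is satisfiable.

One satisfying assignment is: l=True, b=True, a=True, v=False, g=False, i=True, q=False, s=False, w=True, d=False

Verification: With this assignment, all 40 clauses evaluate to true.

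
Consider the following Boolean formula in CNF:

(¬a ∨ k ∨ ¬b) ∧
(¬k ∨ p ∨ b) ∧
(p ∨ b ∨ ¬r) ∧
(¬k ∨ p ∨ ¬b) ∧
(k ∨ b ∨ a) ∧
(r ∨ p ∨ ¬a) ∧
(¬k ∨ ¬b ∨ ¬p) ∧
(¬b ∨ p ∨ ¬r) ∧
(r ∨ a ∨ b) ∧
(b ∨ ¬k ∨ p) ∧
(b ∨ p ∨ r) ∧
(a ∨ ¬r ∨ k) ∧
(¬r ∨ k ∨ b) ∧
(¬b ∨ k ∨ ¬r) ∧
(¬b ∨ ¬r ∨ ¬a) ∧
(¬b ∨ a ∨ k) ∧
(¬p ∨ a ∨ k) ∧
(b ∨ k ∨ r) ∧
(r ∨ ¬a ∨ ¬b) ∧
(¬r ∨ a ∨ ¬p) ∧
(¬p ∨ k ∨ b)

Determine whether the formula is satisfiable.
Yes

Yes, the formula is satisfiable.

One satisfying assignment is: p=True, r=True, b=False, a=True, k=True

Verification: With this assignment, all 21 clauses evaluate to true.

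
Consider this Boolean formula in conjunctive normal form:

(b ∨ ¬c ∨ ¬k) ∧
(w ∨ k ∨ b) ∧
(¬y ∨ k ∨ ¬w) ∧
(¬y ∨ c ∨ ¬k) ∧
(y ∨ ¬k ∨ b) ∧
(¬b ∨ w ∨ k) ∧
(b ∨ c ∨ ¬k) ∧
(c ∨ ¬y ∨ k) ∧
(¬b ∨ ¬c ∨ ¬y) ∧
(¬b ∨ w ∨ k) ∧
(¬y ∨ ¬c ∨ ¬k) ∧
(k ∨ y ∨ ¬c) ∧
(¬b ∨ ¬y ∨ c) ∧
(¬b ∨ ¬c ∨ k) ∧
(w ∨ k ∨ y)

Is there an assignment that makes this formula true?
Yes

Yes, the formula is satisfiable.

One satisfying assignment is: c=False, b=False, w=True, y=False, k=False

Verification: With this assignment, all 15 clauses evaluate to true.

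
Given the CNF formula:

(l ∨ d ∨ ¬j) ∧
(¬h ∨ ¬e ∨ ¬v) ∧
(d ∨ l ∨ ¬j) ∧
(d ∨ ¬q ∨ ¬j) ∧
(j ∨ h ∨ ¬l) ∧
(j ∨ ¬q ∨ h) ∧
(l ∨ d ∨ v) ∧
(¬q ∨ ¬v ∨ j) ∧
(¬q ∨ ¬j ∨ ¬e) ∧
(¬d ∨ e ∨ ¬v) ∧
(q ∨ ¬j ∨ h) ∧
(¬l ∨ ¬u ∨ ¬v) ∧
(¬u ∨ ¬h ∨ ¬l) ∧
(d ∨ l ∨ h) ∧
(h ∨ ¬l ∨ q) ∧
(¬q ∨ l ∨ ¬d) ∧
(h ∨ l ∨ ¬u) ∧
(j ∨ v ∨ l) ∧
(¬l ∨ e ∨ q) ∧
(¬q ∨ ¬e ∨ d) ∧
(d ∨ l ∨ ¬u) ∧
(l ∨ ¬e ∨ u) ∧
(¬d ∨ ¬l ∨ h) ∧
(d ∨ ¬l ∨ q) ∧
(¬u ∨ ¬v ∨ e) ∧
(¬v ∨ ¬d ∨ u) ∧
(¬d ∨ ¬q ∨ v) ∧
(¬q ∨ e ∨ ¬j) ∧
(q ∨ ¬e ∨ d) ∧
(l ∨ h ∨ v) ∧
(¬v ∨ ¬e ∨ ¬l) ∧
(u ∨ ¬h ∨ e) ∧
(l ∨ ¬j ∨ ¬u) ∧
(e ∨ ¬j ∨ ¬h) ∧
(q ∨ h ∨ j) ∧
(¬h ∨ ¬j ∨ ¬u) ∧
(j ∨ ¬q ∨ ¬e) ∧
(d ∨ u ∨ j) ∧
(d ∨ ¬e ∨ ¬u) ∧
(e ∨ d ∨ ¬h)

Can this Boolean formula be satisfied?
Yes

Yes, the formula is satisfiable.

One satisfying assignment is: j=False, v=False, l=True, q=False, u=False, e=True, d=True, h=True

Verification: With this assignment, all 40 clauses evaluate to true.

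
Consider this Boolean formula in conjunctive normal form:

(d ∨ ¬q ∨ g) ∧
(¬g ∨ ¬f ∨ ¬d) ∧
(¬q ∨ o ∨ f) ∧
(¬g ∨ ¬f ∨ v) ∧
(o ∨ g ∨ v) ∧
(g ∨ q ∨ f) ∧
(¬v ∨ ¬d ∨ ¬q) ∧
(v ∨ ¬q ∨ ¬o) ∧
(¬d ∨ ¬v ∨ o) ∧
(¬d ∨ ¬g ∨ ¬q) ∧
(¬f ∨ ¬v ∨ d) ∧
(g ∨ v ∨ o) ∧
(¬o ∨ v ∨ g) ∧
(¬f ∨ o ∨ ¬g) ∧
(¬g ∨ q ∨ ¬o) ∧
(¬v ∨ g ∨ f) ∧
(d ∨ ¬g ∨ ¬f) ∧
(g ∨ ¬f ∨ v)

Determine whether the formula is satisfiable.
Yes

Yes, the formula is satisfiable.

One satisfying assignment is: v=False, g=True, o=False, d=False, q=False, f=False

Verification: With this assignment, all 18 clauses evaluate to true.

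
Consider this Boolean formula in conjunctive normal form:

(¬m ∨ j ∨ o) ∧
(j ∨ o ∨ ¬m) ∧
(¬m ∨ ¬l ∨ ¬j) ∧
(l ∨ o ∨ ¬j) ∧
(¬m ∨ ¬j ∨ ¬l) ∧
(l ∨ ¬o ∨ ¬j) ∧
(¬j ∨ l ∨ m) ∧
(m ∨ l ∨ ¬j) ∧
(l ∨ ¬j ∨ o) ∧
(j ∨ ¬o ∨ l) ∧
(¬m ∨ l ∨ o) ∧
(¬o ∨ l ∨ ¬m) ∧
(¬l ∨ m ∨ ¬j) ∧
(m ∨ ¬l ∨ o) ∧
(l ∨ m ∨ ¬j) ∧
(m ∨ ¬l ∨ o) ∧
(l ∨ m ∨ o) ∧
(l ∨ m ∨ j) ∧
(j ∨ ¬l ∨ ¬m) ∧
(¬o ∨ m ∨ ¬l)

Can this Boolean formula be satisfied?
No

No, the formula is not satisfiable.

No assignment of truth values to the variables can make all 20 clauses true simultaneously.

The formula is UNSAT (unsatisfiable).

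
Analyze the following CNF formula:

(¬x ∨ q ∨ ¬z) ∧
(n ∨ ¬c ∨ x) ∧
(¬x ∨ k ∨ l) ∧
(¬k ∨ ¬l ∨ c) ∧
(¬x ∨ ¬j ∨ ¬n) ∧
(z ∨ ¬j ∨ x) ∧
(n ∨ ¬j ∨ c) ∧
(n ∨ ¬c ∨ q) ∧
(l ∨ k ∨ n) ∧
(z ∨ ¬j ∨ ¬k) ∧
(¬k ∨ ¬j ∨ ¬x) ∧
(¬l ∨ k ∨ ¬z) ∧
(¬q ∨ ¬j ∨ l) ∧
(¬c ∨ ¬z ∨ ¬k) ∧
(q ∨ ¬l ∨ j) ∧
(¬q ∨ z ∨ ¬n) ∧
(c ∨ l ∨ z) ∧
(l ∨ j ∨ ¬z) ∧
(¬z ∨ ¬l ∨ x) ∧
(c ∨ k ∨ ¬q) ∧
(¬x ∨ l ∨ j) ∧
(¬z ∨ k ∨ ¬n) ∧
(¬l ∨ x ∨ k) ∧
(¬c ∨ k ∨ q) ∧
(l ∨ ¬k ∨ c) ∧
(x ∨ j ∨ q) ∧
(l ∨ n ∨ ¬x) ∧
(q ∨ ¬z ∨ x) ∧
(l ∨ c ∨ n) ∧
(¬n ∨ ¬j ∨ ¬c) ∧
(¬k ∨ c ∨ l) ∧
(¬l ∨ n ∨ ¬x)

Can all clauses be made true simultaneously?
No

No, the formula is not satisfiable.

No assignment of truth values to the variables can make all 32 clauses true simultaneously.

The formula is UNSAT (unsatisfiable).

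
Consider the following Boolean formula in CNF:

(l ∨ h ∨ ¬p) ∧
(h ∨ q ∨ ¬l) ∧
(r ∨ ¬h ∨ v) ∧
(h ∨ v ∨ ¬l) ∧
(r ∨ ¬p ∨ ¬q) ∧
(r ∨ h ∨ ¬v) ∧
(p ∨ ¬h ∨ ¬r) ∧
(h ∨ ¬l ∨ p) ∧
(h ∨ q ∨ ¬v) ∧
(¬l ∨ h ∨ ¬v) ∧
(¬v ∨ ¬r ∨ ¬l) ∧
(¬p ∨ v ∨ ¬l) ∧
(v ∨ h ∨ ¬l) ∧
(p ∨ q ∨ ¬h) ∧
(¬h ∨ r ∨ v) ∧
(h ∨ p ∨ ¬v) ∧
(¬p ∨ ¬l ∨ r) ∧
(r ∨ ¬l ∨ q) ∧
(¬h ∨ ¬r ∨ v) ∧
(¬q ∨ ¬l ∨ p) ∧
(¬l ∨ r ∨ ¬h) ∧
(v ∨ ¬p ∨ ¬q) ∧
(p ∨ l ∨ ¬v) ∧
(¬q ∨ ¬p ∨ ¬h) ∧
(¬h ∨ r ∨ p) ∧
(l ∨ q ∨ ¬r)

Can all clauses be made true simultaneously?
Yes

Yes, the formula is satisfiable.

One satisfying assignment is: l=False, v=False, h=False, q=False, r=False, p=False

Verification: With this assignment, all 26 clauses evaluate to true.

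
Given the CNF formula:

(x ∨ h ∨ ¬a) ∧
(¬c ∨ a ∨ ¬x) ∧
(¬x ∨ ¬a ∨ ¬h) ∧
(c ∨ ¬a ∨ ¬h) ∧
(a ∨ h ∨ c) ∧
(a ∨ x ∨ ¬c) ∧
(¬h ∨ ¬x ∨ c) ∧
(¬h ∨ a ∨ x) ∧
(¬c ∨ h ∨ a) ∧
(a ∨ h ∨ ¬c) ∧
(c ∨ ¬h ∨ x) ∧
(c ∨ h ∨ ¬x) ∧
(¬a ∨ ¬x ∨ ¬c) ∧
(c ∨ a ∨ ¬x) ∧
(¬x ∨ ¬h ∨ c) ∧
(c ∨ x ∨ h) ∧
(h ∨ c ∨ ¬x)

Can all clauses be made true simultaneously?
Yes

Yes, the formula is satisfiable.

One satisfying assignment is: h=True, c=True, x=False, a=True

Verification: With this assignment, all 17 clauses evaluate to true.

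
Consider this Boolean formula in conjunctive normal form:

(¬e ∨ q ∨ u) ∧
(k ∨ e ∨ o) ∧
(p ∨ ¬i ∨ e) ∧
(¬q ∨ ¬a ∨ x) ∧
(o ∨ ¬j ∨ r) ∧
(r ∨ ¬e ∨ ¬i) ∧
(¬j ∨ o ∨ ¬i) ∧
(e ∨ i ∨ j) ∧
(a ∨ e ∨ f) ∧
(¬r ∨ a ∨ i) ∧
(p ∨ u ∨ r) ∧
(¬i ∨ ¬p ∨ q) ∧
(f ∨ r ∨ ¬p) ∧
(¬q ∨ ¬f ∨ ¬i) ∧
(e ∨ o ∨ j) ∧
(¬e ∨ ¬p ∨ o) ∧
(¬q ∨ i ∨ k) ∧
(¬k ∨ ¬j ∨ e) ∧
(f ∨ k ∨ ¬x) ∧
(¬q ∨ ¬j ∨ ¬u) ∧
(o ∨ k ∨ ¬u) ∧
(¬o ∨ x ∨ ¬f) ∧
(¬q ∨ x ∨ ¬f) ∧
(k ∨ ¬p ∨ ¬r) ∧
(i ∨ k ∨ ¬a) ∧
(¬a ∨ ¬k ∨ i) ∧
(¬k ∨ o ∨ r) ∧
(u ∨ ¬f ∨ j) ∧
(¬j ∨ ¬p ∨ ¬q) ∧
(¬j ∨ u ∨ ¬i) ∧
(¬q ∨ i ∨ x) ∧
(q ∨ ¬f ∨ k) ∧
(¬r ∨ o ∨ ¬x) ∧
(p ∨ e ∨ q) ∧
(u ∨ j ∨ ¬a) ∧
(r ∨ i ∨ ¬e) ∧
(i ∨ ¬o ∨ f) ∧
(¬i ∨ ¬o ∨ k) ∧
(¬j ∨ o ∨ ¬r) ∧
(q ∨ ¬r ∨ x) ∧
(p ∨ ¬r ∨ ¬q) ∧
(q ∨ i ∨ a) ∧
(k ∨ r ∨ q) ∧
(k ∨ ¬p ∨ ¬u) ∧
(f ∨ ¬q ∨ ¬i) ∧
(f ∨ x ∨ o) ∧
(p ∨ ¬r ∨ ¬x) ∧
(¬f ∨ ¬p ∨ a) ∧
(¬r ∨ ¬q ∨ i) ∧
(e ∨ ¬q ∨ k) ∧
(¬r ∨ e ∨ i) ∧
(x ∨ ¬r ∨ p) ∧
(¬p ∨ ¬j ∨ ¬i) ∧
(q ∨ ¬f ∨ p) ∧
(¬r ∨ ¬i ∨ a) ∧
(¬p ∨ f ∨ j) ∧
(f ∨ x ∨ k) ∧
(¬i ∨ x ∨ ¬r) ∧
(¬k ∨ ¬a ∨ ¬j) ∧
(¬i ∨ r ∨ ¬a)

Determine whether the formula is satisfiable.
No

No, the formula is not satisfiable.

No assignment of truth values to the variables can make all 60 clauses true simultaneously.

The formula is UNSAT (unsatisfiable).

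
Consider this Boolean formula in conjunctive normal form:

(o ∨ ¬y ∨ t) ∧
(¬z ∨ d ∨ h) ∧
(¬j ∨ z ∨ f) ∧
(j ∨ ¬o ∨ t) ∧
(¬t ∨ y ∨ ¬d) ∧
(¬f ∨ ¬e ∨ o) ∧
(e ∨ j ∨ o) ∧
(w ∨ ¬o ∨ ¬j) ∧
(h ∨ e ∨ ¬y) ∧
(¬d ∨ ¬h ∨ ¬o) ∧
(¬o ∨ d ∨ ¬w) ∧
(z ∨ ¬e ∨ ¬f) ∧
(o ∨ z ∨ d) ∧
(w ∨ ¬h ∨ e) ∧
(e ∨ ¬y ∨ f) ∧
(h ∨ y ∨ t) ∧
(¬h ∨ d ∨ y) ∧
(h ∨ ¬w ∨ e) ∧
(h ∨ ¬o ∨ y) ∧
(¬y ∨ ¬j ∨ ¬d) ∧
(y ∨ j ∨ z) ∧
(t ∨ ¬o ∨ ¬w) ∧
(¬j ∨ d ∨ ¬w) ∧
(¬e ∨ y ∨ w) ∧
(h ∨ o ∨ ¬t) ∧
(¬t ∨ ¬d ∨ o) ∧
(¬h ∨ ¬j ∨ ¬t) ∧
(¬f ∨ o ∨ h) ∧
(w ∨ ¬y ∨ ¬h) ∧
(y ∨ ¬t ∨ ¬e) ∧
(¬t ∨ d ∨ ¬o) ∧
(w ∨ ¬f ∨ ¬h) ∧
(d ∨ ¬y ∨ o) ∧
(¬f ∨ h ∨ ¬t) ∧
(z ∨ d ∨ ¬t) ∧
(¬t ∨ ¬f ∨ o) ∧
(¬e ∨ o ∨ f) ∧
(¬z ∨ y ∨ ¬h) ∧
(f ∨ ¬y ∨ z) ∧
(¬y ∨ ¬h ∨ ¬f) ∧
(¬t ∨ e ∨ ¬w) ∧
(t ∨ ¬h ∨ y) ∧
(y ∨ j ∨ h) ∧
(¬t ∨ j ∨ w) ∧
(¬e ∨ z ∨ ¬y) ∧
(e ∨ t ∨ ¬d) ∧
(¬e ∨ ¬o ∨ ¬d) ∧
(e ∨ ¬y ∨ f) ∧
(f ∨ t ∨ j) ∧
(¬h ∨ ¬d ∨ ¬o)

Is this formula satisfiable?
No

No, the formula is not satisfiable.

No assignment of truth values to the variables can make all 50 clauses true simultaneously.

The formula is UNSAT (unsatisfiable).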